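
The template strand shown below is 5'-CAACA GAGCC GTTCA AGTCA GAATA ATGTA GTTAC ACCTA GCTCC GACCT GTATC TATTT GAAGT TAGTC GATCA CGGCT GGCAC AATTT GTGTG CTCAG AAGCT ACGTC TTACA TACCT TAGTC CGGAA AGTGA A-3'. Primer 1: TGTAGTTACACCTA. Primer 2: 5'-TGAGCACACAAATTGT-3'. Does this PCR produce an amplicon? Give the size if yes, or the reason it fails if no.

Primer 1 (TGTAGTTACACCTA) matches the top strand at positions 27–40; it acts as a forward primer.
Primer 2's reverse complement is ACAATTTGTGTGCTCA, matching the top strand at positions 84–99; it acts as a reverse primer.
The 3' ends face each other across positions 27–99, giving a 73 bp product.

Yes — a 73 bp product.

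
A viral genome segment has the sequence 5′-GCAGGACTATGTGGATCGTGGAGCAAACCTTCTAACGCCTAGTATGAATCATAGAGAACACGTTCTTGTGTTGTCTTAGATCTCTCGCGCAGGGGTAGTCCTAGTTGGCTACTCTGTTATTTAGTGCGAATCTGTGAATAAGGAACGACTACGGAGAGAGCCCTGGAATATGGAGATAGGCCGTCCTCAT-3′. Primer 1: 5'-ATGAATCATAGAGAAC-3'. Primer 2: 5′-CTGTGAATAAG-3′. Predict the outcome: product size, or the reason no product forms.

Primer 1 (ATGAATCATAGAGAAC) matches the top strand at positions 44–59 (3' end points downstream).
Primer 2 (CTGTGAATAAG) also matches the top strand directly, at positions 132–142 — its reverse complement CTTATTCACAG is not present.
Both primers anneal to the bottom strand with 3' ends pointing the same way, so neither can prime synthesis back toward the other.

No product — both primers anneal to the same strand and extend in the same direction.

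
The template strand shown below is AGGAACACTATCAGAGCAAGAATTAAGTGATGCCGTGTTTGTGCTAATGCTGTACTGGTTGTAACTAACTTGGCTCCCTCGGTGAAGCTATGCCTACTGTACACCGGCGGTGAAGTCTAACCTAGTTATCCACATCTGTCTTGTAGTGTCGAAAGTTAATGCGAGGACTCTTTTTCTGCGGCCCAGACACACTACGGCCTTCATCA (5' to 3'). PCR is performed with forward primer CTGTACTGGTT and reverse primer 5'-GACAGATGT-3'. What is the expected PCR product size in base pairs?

Forward primer CTGTACTGGTT is found on the top strand at positions 50–60.
The reverse primer's reverse complement is ACATCTGTC, which matches the template at positions 132–140.
The product runs from position 50 to position 140, so its length is 140 − 50 + 1 = 91 bp.

91 bp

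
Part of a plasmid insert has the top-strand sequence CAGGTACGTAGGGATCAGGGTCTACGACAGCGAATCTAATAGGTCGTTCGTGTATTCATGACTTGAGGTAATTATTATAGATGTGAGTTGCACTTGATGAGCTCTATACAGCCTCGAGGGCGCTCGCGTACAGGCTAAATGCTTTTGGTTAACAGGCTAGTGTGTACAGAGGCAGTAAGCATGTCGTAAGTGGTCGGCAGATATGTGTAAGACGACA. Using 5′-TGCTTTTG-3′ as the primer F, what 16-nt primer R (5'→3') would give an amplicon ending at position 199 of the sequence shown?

5'-TGCCGACCACTTACGA-3'

The forward primer binds at positions 140–147; the product's 3' end on the top strand is position 199.
The reverse primer anneals to the top strand over positions 184–199, i.e. to TCGTAAGTGGTCGGCA.
Its sequence written 5'→3' is the reverse complement: TGCCGACCACTTACGA.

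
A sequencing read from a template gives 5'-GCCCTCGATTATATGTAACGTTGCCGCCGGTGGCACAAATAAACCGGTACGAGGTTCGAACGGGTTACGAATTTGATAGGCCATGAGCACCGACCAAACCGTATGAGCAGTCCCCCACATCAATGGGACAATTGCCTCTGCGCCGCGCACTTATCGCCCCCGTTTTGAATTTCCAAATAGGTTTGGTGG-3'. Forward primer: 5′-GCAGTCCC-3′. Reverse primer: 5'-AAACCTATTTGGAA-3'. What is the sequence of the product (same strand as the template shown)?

5'-GCAGTCCCCCACATCAATGGGACAATTGCCTCTGCGCCGCGCACTTATCGCCCCCGTTTTGAATTTCCAAATAGGTTT-3'

The forward primer matches the template at positions 107–114.
Taking the reverse complement of AAACCTATTTGGAA gives TTCCAAATAGGTTT, found at positions 171–184 on the template; the primer anneals here to the top strand with its 3' end pointing upstream.
The product is the template from position 107 through 184 (78 bp).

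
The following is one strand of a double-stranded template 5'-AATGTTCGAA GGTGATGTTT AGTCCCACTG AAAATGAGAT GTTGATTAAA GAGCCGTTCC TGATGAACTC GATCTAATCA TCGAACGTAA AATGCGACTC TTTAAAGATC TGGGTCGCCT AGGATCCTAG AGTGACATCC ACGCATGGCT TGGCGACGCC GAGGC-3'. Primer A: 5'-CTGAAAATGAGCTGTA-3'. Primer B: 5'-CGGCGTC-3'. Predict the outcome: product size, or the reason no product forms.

No product — primer A has no binding site in the template.

Primer A (CTGAAAATGAGCTGTA) does not match the top strand, and its reverse complement TACAGCTCATTTTCAG does not match either.
With no annealing site for primer A, no amplification occurs.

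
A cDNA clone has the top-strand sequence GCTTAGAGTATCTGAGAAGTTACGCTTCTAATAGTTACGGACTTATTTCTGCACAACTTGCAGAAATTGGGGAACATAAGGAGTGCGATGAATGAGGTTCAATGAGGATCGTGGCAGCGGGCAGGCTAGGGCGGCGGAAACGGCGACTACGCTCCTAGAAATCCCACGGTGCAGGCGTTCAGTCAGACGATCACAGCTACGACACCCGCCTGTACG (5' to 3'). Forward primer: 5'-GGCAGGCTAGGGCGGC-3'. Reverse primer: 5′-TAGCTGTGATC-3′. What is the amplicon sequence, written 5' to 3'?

5'-GGCAGGCTAGGGCGGCGGAAACGGCGACTACGCTCCTAGAAATCCCACGGTGCAGGCGTTCAGTCAGACGATCACAGCTA-3'

Scanning the template, GGCAGGCTAGGGCGGC occurs at positions 120–135; this primer anneals to the bottom strand there with its 3' end pointing downstream.
Reverse complement of the reverse primer: GATCACAGCTA. This occurs on the top strand at positions 189–199.
The product is the template from position 120 through 199 (80 bp).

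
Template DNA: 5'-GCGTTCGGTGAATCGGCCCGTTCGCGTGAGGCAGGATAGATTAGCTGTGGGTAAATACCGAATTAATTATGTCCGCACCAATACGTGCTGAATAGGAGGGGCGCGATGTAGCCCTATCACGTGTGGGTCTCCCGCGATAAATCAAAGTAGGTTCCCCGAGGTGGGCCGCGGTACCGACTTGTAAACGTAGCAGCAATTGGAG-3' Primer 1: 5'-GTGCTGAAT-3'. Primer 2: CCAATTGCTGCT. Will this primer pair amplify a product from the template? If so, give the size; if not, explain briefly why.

Primer 1 (GTGCTGAAT) matches the top strand at positions 85–93; it acts as a forward primer.
Primer 2's reverse complement is AGCAGCAATTGG, matching the top strand at positions 189–200; it acts as a reverse primer.
The 3' ends face each other across positions 85–200, giving a 116 bp product.

Yes — a 116 bp product.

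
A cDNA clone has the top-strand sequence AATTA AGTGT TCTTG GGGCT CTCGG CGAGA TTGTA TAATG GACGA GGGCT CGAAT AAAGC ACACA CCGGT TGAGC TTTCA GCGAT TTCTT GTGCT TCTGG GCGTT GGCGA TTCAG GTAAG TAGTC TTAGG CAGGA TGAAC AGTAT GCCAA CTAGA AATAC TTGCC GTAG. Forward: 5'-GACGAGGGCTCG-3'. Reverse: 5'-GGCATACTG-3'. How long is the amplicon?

Scanning the template, GACGAGGGCTCG occurs at positions 41–52; this primer anneals to the bottom strand there with its 3' end pointing downstream.
Reverse complement of the reverse primer: CAGTATGCC. This occurs on the top strand at positions 140–148.
Amplicon spans positions 41–148: 108 bp.

108 bp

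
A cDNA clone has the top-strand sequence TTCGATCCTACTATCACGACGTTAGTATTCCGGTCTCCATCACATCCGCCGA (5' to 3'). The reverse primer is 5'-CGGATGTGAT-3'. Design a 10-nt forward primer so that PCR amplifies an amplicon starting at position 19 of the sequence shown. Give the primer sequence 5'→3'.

5'-ACGTTAGTAT-3'

The reverse primer's reverse complement ATCACATCCG matches the template at positions 39–48; the product starts at position 19.
The forward primer is identical to the top strand over positions 19–28: ACGTTAGTAT.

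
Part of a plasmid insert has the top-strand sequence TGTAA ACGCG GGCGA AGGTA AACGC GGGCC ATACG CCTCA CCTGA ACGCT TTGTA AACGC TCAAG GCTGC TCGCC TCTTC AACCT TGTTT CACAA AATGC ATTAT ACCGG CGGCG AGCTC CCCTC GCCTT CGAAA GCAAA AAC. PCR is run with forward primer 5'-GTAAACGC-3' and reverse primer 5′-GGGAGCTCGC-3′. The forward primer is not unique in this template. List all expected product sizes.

The forward primer GTAAACGC matches the top strand at positions 2–9, 18–25, 53–60.
The reverse primer's reverse complement is GCGAGCTCCC, matching at positions 113–122.
Each forward site pairs with the reverse site to give a product ending at position 122: sizes 121, 105, 70 bp.

121 bp, 105 bp, 70 bp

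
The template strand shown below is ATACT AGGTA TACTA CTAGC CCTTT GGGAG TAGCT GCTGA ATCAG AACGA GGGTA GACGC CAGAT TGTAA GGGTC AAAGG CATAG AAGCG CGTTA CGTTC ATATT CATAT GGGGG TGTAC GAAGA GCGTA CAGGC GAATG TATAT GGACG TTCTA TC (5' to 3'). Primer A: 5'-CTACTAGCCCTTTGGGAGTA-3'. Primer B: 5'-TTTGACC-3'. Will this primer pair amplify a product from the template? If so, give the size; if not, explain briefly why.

Primer A (CTACTAGCCCTTTGGGAGTA) matches the top strand at positions 13–32; it acts as a forward primer.
Primer B's reverse complement is GGTCAAA, matching the top strand at positions 72–78; it acts as a reverse primer.
The 3' ends face each other across positions 13–78, giving a 66 bp product.

Yes — a 66 bp product.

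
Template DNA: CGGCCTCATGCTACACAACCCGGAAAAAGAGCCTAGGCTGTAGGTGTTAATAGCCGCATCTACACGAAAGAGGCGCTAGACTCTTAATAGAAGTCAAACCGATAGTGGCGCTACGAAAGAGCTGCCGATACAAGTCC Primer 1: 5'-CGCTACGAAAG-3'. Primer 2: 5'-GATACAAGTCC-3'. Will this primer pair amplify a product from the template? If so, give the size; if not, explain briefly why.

No product — both primers anneal to the same strand and extend in the same direction.

Primer 1 (CGCTACGAAAG) matches the top strand at positions 109–119 (3' end points downstream).
Primer 2 (GATACAAGTCC) also matches the top strand directly, at positions 127–137 — its reverse complement GGACTTGTATC is not present.
Both primers anneal to the bottom strand with 3' ends pointing the same way, so neither can prime synthesis back toward the other.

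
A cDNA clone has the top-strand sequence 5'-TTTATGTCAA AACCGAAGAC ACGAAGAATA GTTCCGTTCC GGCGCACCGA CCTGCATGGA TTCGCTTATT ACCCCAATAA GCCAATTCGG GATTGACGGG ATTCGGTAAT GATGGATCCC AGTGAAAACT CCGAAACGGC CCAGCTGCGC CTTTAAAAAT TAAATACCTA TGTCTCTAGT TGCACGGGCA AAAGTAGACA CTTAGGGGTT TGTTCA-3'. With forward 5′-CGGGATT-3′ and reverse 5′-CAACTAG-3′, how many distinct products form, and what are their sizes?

Two products: 95 bp, 86 bp

The forward primer CGGGATT matches the top strand at positions 88–94, 97–103.
The reverse primer's reverse complement is CTAGTTG, matching at positions 176–182.
Each forward site pairs with the reverse site to give a product ending at position 182: sizes 95, 86 bp.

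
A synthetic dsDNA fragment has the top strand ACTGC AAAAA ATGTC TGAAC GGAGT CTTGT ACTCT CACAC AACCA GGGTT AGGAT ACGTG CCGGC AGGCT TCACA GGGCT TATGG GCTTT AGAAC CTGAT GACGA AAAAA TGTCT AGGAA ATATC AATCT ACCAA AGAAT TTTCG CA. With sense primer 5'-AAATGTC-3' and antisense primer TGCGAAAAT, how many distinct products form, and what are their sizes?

The forward primer AAATGTC matches the top strand at positions 9–15, 108–114.
The reverse primer's reverse complement is ATTTTCGCA, matching at positions 139–147.
Each forward site pairs with the reverse site to give a product ending at position 147: sizes 139, 40 bp.

Two products: 139 bp, 40 bp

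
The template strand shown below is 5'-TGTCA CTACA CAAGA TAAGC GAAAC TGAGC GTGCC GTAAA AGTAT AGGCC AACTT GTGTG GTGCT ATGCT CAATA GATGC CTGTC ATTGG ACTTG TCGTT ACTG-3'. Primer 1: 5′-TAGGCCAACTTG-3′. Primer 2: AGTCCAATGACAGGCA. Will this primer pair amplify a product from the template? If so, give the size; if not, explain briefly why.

Yes — a 49 bp product.

Primer 1 (TAGGCCAACTTG) matches the top strand at positions 45–56; it acts as a forward primer.
Primer 2's reverse complement is TGCCTGTCATTGGACT, matching the top strand at positions 78–93; it acts as a reverse primer.
The 3' ends face each other across positions 45–93, giving a 49 bp product.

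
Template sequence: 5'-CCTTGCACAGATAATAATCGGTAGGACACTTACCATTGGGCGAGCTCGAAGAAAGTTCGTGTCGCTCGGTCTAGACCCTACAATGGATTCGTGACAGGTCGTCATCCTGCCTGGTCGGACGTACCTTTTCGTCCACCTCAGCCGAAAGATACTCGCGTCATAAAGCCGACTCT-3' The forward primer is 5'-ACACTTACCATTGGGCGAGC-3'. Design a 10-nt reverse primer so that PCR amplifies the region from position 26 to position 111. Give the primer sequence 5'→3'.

The product's 3' end on the top strand is position 111.
The reverse primer anneals to the top strand over positions 102–111, i.e. to TCATCCTGCC.
Its sequence written 5'→3' is the reverse complement: GGCAGGATGA.

5'-GGCAGGATGA-3'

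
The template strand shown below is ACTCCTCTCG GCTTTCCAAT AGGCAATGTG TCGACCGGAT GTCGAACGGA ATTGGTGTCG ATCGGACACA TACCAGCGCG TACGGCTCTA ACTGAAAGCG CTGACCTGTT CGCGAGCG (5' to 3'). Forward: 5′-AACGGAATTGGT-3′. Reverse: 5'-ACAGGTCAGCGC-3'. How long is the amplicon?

The forward primer matches the template at positions 45–56.
Reverse complement of the reverse primer: GCGCTGACCTGT. This occurs on the top strand at positions 98–109.
Amplicon spans positions 45–109: 65 bp.

65 bp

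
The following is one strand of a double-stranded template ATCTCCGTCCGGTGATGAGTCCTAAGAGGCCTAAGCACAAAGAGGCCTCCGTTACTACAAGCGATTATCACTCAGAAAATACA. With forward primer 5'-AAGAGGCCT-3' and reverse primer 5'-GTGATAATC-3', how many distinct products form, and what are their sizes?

The forward primer AAGAGGCCT matches the top strand at positions 24–32, 40–48.
The reverse primer's reverse complement is GATTATCAC, matching at positions 63–71.
Each forward site pairs with the reverse site to give a product ending at position 71: sizes 48, 32 bp.

Two products: 48 bp, 32 bp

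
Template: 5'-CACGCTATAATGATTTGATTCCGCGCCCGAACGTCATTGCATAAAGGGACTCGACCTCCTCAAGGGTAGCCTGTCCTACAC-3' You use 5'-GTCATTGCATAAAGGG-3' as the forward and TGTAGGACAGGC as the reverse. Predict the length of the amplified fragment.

Scanning the template, GTCATTGCATAAAGGG occurs at positions 33–48; this primer anneals to the bottom strand there with its 3' end pointing downstream.
The reverse primer's reverse complement is GCCTGTCCTACA, which matches the template at positions 69–80.
The product runs from position 33 to position 80, so its length is 80 − 33 + 1 = 48 bp.

48 bp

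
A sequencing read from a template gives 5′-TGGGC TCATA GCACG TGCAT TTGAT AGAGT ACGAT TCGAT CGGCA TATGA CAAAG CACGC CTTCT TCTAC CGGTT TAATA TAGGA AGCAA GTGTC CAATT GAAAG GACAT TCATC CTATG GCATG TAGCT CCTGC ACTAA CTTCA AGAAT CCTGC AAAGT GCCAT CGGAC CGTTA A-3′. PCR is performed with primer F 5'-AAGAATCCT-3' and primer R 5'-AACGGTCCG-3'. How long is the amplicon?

30 bp

Scanning the template, AAGAATCCT occurs at positions 145–153; this primer anneals to the bottom strand there with its 3' end pointing downstream.
Taking the reverse complement of AACGGTCCG gives CGGACCGTT, found at positions 166–174 on the template; the primer anneals here to the top strand with its 3' end pointing upstream.
Amplicon spans positions 145–174: 30 bp.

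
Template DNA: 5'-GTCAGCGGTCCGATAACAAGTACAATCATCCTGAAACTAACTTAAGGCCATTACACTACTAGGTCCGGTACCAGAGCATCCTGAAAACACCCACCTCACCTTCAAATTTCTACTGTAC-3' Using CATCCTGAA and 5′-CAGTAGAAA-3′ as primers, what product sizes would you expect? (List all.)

89 bp, 39 bp

The forward primer CATCCTGAA matches the top strand at positions 27–35, 77–85.
The reverse primer's reverse complement is TTTCTACTG, matching at positions 107–115.
Each forward site pairs with the reverse site to give a product ending at position 115: sizes 89, 39 bp.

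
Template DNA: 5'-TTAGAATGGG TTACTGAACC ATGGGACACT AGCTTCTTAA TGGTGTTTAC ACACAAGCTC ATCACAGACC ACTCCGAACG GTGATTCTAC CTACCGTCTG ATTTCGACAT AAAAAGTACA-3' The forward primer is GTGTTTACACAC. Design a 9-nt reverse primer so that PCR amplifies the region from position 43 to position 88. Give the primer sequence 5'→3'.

5'-AGAATCACC-3'

The product's 3' end on the top strand is position 88.
The reverse primer anneals to the top strand over positions 80–88, i.e. to GGTGATTCT.
Its sequence written 5'→3' is the reverse complement: AGAATCACC.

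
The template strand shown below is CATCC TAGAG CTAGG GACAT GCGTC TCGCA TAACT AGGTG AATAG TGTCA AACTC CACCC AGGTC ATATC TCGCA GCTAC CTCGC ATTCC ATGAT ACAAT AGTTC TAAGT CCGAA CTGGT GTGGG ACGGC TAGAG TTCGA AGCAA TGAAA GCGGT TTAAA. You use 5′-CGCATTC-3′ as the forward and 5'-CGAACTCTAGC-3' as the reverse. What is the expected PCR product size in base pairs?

The forward primer matches the template at positions 83–89.
Taking the reverse complement of CGAACTCTAGC gives GCTAGAGTTCG, found at positions 129–139 on the template; the primer anneals here to the top strand with its 3' end pointing upstream.
Amplicon spans positions 83–139: 57 bp.

57 bp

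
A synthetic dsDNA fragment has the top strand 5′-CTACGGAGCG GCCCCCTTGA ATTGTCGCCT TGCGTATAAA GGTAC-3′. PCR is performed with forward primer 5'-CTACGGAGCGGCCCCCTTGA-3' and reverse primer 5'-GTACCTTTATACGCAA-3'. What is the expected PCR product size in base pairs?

45 bp

Forward primer CTACGGAGCGGCCCCCTTGA is found on the top strand at positions 1–20.
Reverse complement of the reverse primer: TTGCGTATAAAGGTAC. This occurs on the top strand at positions 30–45.
Amplicon spans positions 1–45: 45 bp.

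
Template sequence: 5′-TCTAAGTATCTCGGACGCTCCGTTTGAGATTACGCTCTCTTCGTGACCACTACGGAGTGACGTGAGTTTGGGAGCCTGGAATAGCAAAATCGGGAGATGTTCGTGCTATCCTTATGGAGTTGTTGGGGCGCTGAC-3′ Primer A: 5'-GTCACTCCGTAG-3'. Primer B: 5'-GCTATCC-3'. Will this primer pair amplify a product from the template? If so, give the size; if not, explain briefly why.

No product — the primers' 3' ends point away from each other.

Primer A (GTCACTCCGTAG) has reverse complement CTACGGAGTGAC, which matches the top strand at positions 50–61; primer A anneals to the top strand there with its 3' end pointing upstream toward position 50.
Primer B (GCTATCC) matches the top strand directly at positions 105–111; it anneals to the bottom strand with its 3' end pointing downstream toward position 111.
The 3' ends diverge (primer A extends toward position 1, primer B toward position 135), so the primers never converge on a shared product.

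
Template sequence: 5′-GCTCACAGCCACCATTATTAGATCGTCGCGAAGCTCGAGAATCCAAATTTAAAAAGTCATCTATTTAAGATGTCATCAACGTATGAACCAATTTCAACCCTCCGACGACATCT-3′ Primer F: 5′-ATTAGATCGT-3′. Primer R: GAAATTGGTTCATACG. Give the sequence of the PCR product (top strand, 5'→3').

Scanning the template, ATTAGATCGT occurs at positions 17–26; this primer anneals to the bottom strand there with its 3' end pointing downstream.
Taking the reverse complement of GAAATTGGTTCATACG gives CGTATGAACCAATTTC, found at positions 80–95 on the template; the primer anneals here to the top strand with its 3' end pointing upstream.
The product is the template from position 17 through 95 (79 bp).

5'-ATTAGATCGTCGCGAAGCTCGAGAATCCAAATTTAAAAAGTCATCTATTTAAGATGTCATCAACGTATGAACCAATTTC-3'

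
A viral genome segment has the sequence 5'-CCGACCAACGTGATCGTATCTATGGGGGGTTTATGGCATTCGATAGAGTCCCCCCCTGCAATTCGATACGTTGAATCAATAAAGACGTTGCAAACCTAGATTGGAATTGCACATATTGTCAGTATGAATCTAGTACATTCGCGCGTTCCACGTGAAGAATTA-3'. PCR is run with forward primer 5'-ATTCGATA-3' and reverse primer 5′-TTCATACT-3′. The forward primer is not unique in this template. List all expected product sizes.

The forward primer ATTCGATA matches the top strand at positions 38–45, 61–68.
The reverse primer's reverse complement is AGTATGAA, matching at positions 121–128.
Each forward site pairs with the reverse site to give a product ending at position 128: sizes 91, 68 bp.

91 bp, 68 bp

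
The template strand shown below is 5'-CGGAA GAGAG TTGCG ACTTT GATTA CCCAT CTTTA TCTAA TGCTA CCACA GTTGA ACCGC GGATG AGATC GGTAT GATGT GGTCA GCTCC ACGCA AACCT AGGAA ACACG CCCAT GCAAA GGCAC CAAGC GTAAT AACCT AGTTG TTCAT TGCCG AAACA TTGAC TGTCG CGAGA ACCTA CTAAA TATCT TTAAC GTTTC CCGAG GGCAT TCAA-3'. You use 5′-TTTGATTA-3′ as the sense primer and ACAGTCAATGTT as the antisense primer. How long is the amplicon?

The forward primer matches the template at positions 18–25.
Taking the reverse complement of ACAGTCAATGTT gives AACATTGACTGT, found at positions 157–168 on the template; the primer anneals here to the top strand with its 3' end pointing upstream.
The product runs from position 18 to position 168, so its length is 168 − 18 + 1 = 151 bp.

151 bp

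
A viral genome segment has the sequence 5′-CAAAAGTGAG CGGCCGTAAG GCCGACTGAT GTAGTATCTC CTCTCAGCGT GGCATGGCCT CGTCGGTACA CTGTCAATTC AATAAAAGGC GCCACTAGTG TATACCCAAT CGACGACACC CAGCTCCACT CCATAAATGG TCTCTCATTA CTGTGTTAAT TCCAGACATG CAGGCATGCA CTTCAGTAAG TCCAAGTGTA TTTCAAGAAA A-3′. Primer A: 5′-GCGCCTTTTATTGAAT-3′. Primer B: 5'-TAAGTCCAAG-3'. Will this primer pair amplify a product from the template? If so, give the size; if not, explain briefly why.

No product — the primers' 3' ends point away from each other.

Primer A (GCGCCTTTTATTGAAT) has reverse complement ATTCAATAAAAGGCGC, which matches the top strand at positions 77–92; primer A anneals to the top strand there with its 3' end pointing upstream toward position 77.
Primer B (TAAGTCCAAG) matches the top strand directly at positions 187–196; it anneals to the bottom strand with its 3' end pointing downstream toward position 196.
The 3' ends diverge (primer A extends toward position 1, primer B toward position 211), so the primers never converge on a shared product.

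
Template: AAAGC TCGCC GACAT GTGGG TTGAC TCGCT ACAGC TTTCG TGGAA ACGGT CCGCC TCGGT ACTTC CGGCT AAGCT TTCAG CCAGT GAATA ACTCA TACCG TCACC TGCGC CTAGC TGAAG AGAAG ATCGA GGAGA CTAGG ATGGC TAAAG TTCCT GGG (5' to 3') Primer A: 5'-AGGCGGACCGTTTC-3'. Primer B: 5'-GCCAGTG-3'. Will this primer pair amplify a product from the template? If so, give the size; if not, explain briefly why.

No product — the primers' 3' ends point away from each other.

Primer A (AGGCGGACCGTTTC) has reverse complement GAAACGGTCCGCCT, which matches the top strand at positions 43–56; primer A anneals to the top strand there with its 3' end pointing upstream toward position 43.
Primer B (GCCAGTG) matches the top strand directly at positions 80–86; it anneals to the bottom strand with its 3' end pointing downstream toward position 86.
The 3' ends diverge (primer A extends toward position 1, primer B toward position 158), so the primers never converge on a shared product.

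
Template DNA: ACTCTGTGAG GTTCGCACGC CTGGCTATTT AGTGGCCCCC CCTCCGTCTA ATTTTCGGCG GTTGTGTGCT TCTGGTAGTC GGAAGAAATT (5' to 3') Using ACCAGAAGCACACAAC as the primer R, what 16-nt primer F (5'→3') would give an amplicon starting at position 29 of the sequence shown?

5'-TTAGTGGCCCCCCCTC-3'

The reverse primer's reverse complement GTTGTGTGCTTCTGGT matches the template at positions 61–76; the product starts at position 29.
The forward primer is identical to the top strand over positions 29–44: TTAGTGGCCCCCCCTC.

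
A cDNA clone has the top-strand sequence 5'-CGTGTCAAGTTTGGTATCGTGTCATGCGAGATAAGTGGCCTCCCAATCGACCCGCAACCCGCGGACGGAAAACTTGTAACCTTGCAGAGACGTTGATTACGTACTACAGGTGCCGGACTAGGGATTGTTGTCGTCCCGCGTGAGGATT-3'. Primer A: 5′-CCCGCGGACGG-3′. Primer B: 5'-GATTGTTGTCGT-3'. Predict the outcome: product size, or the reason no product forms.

Primer A (CCCGCGGACGG) matches the top strand at positions 58–68 (3' end points downstream).
Primer B (GATTGTTGTCGT) also matches the top strand directly, at positions 123–134 — its reverse complement ACGACAACAATC is not present.
Both primers anneal to the bottom strand with 3' ends pointing the same way, so neither can prime synthesis back toward the other.

No product — both primers anneal to the same strand and extend in the same direction.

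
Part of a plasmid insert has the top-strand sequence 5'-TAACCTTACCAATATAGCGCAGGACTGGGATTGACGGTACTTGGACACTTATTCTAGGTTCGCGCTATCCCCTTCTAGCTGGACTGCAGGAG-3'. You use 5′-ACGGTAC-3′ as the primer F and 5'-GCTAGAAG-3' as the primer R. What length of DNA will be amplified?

46 bp

Forward primer ACGGTAC is found on the top strand at positions 34–40.
Reverse complement of the reverse primer: CTTCTAGC. This occurs on the top strand at positions 72–79.
The product runs from position 34 to position 79, so its length is 79 − 34 + 1 = 46 bp.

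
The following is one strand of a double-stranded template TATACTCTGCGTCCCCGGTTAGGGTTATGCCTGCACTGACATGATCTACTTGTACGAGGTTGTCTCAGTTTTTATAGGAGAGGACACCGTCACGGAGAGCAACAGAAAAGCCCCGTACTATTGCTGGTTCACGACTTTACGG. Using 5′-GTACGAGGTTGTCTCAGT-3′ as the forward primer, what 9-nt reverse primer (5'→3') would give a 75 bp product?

The forward primer binds at positions 52–69, so a 75 bp product ends at position 52 + 75 − 1 = 126.
The reverse primer anneals to the top strand over positions 118–126, i.e. to CTATTGCTG.
Its sequence written 5'→3' is the reverse complement: CAGCAATAG.

5'-CAGCAATAG-3'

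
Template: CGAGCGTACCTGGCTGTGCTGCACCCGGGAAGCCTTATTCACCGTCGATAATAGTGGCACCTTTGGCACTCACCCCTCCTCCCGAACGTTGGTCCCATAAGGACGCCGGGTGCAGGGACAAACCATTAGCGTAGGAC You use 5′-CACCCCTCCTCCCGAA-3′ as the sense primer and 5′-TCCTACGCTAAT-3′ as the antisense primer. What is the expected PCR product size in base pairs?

Scanning the template, CACCCCTCCTCCCGAA occurs at positions 71–86; this primer anneals to the bottom strand there with its 3' end pointing downstream.
Reverse complement of the reverse primer: ATTAGCGTAGGA. This occurs on the top strand at positions 125–136.
Product length = (reverse-primer end) − (forward-primer start) + 1 = 136 − 71 + 1 = 66 bp.

66 bp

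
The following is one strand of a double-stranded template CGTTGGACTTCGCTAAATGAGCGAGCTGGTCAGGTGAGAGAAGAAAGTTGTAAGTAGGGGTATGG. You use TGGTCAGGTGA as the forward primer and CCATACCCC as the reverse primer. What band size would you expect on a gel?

The forward primer matches the template at positions 27–37.
Reverse complement of the reverse primer: GGGGTATGG. This occurs on the top strand at positions 57–65.
Product length = (reverse-primer end) − (forward-primer start) + 1 = 65 − 27 + 1 = 39 bp.

39 bp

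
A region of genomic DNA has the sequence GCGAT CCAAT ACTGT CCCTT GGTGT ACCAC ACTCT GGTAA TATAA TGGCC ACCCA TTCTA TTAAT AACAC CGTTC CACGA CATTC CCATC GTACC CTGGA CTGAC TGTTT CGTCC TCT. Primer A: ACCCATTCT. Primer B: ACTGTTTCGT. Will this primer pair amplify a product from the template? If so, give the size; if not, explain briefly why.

Primer A (ACCCATTCT) matches the top strand at positions 51–59 (3' end points downstream).
Primer B (ACTGTTTCGT) also matches the top strand directly, at positions 104–113 — its reverse complement ACGAAACAGT is not present.
Both primers anneal to the bottom strand with 3' ends pointing the same way, so neither can prime synthesis back toward the other.

No product — both primers anneal to the same strand and extend in the same direction.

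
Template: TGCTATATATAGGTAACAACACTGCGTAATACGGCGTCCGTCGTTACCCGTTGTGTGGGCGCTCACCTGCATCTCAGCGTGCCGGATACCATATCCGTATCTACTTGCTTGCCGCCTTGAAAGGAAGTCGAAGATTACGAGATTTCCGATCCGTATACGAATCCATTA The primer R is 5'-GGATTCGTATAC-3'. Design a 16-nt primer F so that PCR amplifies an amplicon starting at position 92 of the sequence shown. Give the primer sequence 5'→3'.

5'-TATCCGTATCTACTTG-3'

The reverse primer's reverse complement GTATACGAATCC matches the template at positions 153–164; the product starts at position 92.
The forward primer is identical to the top strand over positions 92–107: TATCCGTATCTACTTG.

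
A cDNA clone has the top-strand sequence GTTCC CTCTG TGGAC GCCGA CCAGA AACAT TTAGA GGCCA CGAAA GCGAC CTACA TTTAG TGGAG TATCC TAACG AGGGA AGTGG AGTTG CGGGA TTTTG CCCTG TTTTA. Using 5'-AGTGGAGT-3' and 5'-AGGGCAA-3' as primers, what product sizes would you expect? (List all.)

46 bp, 24 bp

The forward primer AGTGGAGT matches the top strand at positions 59–66, 81–88.
The reverse primer's reverse complement is TTGCCCT, matching at positions 98–104.
Each forward site pairs with the reverse site to give a product ending at position 104: sizes 46, 24 bp.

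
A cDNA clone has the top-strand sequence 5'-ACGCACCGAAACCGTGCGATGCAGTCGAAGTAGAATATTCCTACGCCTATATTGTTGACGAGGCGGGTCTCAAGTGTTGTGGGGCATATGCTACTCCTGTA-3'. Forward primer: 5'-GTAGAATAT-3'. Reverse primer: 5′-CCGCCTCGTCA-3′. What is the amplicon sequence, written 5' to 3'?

Forward primer GTAGAATAT is found on the top strand at positions 30–38.
Taking the reverse complement of CCGCCTCGTCA gives TGACGAGGCGG, found at positions 56–66 on the template; the primer anneals here to the top strand with its 3' end pointing upstream.
The product is the template from position 30 through 66 (37 bp).

5'-GTAGAATATTCCTACGCCTATATTGTTGACGAGGCGG-3'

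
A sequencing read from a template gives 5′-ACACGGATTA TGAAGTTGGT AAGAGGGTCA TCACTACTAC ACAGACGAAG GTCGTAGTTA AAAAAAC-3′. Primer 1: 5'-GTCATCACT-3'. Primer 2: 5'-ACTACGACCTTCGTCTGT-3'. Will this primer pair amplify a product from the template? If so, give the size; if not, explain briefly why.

Yes — a 32 bp product.

Primer 1 (GTCATCACT) matches the top strand at positions 27–35; it acts as a forward primer.
Primer 2's reverse complement is ACAGACGAAGGTCGTAGT, matching the top strand at positions 41–58; it acts as a reverse primer.
The 3' ends face each other across positions 27–58, giving a 32 bp product.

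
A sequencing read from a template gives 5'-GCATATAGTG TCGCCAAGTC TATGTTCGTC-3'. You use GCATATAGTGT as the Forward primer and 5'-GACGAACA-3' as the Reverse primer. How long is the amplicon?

Scanning the template, GCATATAGTGT occurs at positions 1–11; this primer anneals to the bottom strand there with its 3' end pointing downstream.
Taking the reverse complement of GACGAACA gives TGTTCGTC, found at positions 23–30 on the template; the primer anneals here to the top strand with its 3' end pointing upstream.
Product length = (reverse-primer end) − (forward-primer start) + 1 = 30 − 1 + 1 = 30 bp.

30 bp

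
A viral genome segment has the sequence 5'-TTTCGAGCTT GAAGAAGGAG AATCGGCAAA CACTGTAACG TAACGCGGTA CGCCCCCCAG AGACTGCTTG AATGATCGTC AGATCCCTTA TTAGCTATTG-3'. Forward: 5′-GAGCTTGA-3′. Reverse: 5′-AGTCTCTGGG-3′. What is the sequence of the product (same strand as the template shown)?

5'-GAGCTTGAAGAAGGAGAATCGGCAAACACTGTAACGTAACGCGGTACGCCCCCCAGAGACT-3'

Scanning the template, GAGCTTGA occurs at positions 5–12; this primer anneals to the bottom strand there with its 3' end pointing downstream.
Taking the reverse complement of AGTCTCTGGG gives CCCAGAGACT, found at positions 56–65 on the template; the primer anneals here to the top strand with its 3' end pointing upstream.
The product is the template from position 5 through 65 (61 bp).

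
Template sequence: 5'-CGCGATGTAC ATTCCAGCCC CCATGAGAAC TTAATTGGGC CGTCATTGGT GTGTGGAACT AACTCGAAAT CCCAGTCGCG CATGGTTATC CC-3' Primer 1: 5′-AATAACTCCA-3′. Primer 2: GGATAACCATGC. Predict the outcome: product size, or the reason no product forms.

Primer 1 (AATAACTCCA) does not match the top strand, and its reverse complement TGGAGTTATT does not match either.
With no annealing site for primer 1, no amplification occurs.

No product — primer 1 has no binding site in the template.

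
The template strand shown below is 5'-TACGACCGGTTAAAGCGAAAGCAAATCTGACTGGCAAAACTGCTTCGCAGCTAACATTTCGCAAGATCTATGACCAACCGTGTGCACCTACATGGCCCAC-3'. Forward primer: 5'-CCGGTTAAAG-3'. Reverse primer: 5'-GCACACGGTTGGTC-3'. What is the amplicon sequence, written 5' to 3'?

Scanning the template, CCGGTTAAAG occurs at positions 6–15; this primer anneals to the bottom strand there with its 3' end pointing downstream.
Taking the reverse complement of GCACACGGTTGGTC gives GACCAACCGTGTGC, found at positions 72–85 on the template; the primer anneals here to the top strand with its 3' end pointing upstream.
The product is the template from position 6 through 85 (80 bp).

5'-CCGGTTAAAGCGAAAGCAAATCTGACTGGCAAAACTGCTTCGCAGCTAACATTTCGCAAGATCTATGACCAACCGTGTGC-3'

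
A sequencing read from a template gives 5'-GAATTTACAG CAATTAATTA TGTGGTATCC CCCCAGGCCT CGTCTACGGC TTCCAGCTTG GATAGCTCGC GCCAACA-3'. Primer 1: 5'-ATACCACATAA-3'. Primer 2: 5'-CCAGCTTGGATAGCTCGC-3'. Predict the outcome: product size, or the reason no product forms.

Primer 1 (ATACCACATAA) has reverse complement TTATGTGGTAT, which matches the top strand at positions 18–28; primer 1 anneals to the top strand there with its 3' end pointing upstream toward position 18.
Primer 2 (CCAGCTTGGATAGCTCGC) matches the top strand directly at positions 53–70; it anneals to the bottom strand with its 3' end pointing downstream toward position 70.
The 3' ends diverge (primer 1 extends toward position 1, primer 2 toward position 77), so the primers never converge on a shared product.

No product — the primers' 3' ends point away from each other.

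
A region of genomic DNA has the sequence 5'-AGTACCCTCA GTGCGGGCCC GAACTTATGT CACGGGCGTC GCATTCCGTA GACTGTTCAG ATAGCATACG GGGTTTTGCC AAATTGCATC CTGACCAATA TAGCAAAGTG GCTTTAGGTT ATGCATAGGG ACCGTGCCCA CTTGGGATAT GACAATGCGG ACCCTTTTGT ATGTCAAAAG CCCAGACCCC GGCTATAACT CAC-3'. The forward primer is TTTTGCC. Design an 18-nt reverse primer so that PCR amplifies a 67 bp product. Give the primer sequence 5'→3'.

The forward primer binds at positions 74–80, so a 67 bp product ends at position 74 + 67 − 1 = 140.
The reverse primer anneals to the top strand over positions 123–140, i.e. to GCATAGGGACCGTGCCCA.
Its sequence written 5'→3' is the reverse complement: TGGGCACGGTCCCTATGC.

5'-TGGGCACGGTCCCTATGC-3'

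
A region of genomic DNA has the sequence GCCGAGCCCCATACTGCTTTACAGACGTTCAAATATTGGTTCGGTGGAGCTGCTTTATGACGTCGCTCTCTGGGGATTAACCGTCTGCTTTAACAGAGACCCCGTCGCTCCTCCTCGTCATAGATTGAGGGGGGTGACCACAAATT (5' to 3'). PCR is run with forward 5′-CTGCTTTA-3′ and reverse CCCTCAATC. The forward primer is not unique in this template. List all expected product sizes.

118 bp, 82 bp, 47 bp

The forward primer CTGCTTTA matches the top strand at positions 14–21, 50–57, 85–92.
The reverse primer's reverse complement is GATTGAGGG, matching at positions 123–131.
Each forward site pairs with the reverse site to give a product ending at position 131: sizes 118, 82, 47 bp.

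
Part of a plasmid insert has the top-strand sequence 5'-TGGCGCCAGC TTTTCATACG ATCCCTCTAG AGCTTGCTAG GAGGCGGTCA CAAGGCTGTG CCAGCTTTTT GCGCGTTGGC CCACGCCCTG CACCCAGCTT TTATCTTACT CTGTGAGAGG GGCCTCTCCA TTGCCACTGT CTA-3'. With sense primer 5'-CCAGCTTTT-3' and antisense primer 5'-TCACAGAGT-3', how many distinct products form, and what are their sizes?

The forward primer CCAGCTTTT matches the top strand at positions 6–14, 61–69, 94–102.
The reverse primer's reverse complement is ACTCTGTGA, matching at positions 108–116.
Each forward site pairs with the reverse site to give a product ending at position 116: sizes 111, 56, 23 bp.

Three products: 111 bp, 56 bp, 23 bp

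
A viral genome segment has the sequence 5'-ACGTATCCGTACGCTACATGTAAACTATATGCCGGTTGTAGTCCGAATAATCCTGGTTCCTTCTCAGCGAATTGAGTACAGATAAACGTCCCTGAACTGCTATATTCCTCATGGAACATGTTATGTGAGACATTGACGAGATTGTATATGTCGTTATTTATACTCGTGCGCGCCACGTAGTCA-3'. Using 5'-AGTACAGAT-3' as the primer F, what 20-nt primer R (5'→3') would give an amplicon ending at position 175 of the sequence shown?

5'-TGGCGCGCACGAGTATAAAT-3'

The forward primer binds at positions 75–83; the product's 3' end on the top strand is position 175.
The reverse primer anneals to the top strand over positions 156–175, i.e. to ATTTATACTCGTGCGCGCCA.
Its sequence written 5'→3' is the reverse complement: TGGCGCGCACGAGTATAAAT.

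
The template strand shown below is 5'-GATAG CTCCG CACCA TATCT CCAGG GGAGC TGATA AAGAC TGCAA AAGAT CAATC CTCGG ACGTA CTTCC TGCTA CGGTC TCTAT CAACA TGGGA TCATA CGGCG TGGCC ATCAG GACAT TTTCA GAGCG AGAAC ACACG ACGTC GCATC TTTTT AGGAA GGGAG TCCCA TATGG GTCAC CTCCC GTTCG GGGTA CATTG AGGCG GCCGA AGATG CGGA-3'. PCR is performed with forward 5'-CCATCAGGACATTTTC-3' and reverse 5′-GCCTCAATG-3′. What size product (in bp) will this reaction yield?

96 bp

Scanning the template, CCATCAGGACATTTTC occurs at positions 109–124; this primer anneals to the bottom strand there with its 3' end pointing downstream.
Reverse complement of the reverse primer: CATTGAGGC. This occurs on the top strand at positions 196–204.
Product length = (reverse-primer end) − (forward-primer start) + 1 = 204 − 109 + 1 = 96 bp.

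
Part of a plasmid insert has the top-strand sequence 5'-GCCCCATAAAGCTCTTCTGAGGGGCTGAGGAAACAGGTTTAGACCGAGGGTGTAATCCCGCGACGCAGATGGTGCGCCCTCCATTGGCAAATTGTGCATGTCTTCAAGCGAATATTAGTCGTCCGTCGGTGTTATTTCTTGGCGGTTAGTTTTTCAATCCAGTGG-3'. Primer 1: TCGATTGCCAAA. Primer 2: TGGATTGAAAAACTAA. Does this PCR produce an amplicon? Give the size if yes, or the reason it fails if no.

Primer 1 (TCGATTGCCAAA) does not match the top strand, and its reverse complement TTTGGCAATCGA does not match either.
With no annealing site for primer 1, no amplification occurs.

No product — primer 1 has no binding site in the template.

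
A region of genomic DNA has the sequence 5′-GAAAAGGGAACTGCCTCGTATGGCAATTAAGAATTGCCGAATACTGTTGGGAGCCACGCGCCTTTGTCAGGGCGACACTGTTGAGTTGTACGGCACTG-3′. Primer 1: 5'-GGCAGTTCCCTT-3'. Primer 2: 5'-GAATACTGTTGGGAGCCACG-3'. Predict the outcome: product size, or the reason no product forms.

No product — the primers' 3' ends point away from each other.

Primer 1 (GGCAGTTCCCTT) has reverse complement AAGGGAACTGCC, which matches the top strand at positions 4–15; primer 1 anneals to the top strand there with its 3' end pointing upstream toward position 4.
Primer 2 (GAATACTGTTGGGAGCCACG) matches the top strand directly at positions 39–58; it anneals to the bottom strand with its 3' end pointing downstream toward position 58.
The 3' ends diverge (primer 1 extends toward position 1, primer 2 toward position 98), so the primers never converge on a shared product.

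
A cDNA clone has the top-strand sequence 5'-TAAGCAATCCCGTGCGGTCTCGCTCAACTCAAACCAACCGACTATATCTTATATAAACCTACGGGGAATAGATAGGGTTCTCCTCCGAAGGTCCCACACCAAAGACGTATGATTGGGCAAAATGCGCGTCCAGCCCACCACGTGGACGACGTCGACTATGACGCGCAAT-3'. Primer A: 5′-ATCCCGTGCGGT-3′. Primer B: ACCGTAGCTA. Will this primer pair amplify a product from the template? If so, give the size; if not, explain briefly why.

No product — primer B has no binding site in the template.

Primer B (ACCGTAGCTA) does not match the top strand, and its reverse complement TAGCTACGGT does not match either.
With no annealing site for primer B, no amplification occurs.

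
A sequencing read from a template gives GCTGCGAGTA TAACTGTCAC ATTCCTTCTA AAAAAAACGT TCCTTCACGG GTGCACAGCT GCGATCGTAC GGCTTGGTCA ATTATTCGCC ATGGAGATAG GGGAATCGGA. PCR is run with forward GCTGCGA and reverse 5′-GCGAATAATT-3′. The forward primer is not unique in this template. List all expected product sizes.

89 bp, 32 bp

The forward primer GCTGCGA matches the top strand at positions 1–7, 58–64.
The reverse primer's reverse complement is AATTATTCGC, matching at positions 80–89.
Each forward site pairs with the reverse site to give a product ending at position 89: sizes 89, 32 bp.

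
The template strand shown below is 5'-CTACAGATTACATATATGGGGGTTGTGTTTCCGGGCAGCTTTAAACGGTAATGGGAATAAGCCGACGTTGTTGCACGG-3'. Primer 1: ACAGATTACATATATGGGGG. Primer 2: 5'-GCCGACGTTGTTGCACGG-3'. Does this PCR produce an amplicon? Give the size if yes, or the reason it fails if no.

No product — both primers anneal to the same strand and extend in the same direction.

Primer 1 (ACAGATTACATATATGGGGG) matches the top strand at positions 3–22 (3' end points downstream).
Primer 2 (GCCGACGTTGTTGCACGG) also matches the top strand directly, at positions 61–78 — its reverse complement CCGTGCAACAACGTCGGC is not present.
Both primers anneal to the bottom strand with 3' ends pointing the same way, so neither can prime synthesis back toward the other.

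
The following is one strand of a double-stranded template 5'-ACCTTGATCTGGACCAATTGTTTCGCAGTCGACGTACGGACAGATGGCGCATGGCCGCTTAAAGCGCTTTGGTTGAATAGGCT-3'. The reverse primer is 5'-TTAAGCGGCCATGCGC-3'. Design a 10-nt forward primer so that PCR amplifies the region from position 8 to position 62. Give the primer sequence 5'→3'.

5'-TCTGGACCAA-3'

The reverse primer's reverse complement GCGCATGGCCGCTTAA matches the template at positions 47–62; the product starts at position 8.
The forward primer is identical to the top strand over positions 8–17: TCTGGACCAA.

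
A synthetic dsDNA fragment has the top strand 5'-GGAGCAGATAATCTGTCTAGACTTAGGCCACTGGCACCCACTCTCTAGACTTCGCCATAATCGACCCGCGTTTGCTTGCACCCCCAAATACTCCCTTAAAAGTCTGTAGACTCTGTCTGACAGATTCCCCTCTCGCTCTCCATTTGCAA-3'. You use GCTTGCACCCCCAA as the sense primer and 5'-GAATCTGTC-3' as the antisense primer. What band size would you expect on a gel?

54 bp

Forward primer GCTTGCACCCCCAA is found on the top strand at positions 74–87.
Reverse complement of the reverse primer: GACAGATTC. This occurs on the top strand at positions 119–127.
Product length = (reverse-primer end) − (forward-primer start) + 1 = 127 − 74 + 1 = 54 bp.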